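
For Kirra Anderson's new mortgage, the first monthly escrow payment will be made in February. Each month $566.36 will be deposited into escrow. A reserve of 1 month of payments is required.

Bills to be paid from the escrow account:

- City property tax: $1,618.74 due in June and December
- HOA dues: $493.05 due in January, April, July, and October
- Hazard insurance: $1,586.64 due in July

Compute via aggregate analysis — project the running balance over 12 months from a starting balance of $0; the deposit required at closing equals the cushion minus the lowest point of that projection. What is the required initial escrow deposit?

Cushion = 1 × $566.36 = $566.36
Trial balance (start $0, +$566.36 each month, − disbursements):
  Feb: +$566.36 → $566.36
  Mar: +$566.36 → $1,132.72
  Apr: +$566.36 − $493.05 → $1,206.03
  May: +$566.36 → $1,772.39
  Jun: +$566.36 − $1,618.74 → $720.01
  Jul: +$566.36 − $2,079.69 → -$793.32
  Aug: +$566.36 → -$226.96
  Sep: +$566.36 → $339.40
  Oct: +$566.36 − $493.05 → $412.71
  Nov: +$566.36 → $979.07
  Dec: +$566.36 − $1,618.74 → -$73.31
  Jan: +$566.36 − $493.05 → $0.00
Lowest trial balance = -$793.32 (Jul)
Initial deposit = cushion − low point = $566.36 − (-$793.32) = $1,359.68

$1,359.68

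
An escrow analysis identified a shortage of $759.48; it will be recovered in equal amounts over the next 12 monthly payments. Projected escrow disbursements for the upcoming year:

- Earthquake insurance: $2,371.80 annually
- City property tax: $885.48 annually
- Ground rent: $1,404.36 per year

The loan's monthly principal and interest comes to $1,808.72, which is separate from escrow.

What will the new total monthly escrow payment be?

$451.76

Earthquake insurance: $2,371.80 per year
City property tax: $885.48 per year
Ground rent: $1,404.36 per year
Combined annual = $2,371.80 + $885.48 + $1,404.36 = $4,661.64
Per month = $4,661.64 ÷ 12 = $388.47
Shortage spread = $759.48 / 12 = $63.29/mo
Adjusted monthly = $388.47 + $63.29 = $451.76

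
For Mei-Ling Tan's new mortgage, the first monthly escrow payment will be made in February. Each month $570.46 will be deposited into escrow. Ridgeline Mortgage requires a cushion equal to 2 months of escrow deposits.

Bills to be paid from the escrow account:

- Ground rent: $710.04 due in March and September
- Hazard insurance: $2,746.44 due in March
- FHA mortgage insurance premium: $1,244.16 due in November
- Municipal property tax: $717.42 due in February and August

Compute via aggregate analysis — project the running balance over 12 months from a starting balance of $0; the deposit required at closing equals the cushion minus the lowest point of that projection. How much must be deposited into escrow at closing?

Cushion = 2 × $570.46 = $1,140.92
Trial balance (start $0, +$570.46 each month, − disbursements):
  Feb: +$570.46 − $717.42 → -$146.96
  Mar: +$570.46 − $3,456.48 → -$3,032.98
  Apr: +$570.46 → -$2,462.52
  May: +$570.46 → -$1,892.06
  Jun: +$570.46 → -$1,321.60
  Jul: +$570.46 → -$751.14
  Aug: +$570.46 − $717.42 → -$898.10
  Sep: +$570.46 − $710.04 → -$1,037.68
  Oct: +$570.46 → -$467.22
  Nov: +$570.46 − $1,244.16 → -$1,140.92
  Dec: +$570.46 → -$570.46
  Jan: +$570.46 → $0.00
Lowest trial balance = -$3,032.98 (Mar)
Initial deposit = cushion − low point = $1,140.92 − (-$3,032.98) = $4,173.90

$4,173.90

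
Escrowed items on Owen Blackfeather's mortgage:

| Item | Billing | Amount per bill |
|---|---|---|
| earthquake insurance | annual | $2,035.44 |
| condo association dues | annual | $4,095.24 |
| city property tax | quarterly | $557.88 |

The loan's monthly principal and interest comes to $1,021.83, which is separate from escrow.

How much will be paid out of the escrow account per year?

$8,362.20

Earthquake insurance = $2,035.44/yr
Condo association dues = $4,095.24/yr
City property tax = $557.88 × 4 = $2,231.52/yr
Total per year = $2,035.44 + $4,095.24 + $2,231.52 = $8,362.20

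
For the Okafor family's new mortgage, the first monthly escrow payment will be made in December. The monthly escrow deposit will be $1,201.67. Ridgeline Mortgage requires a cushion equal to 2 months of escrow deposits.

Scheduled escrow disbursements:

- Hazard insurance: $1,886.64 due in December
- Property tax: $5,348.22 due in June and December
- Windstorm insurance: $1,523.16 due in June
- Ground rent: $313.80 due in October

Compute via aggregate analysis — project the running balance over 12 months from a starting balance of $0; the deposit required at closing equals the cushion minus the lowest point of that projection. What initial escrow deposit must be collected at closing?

Cushion = 2 × $1,201.67 = $2,403.34
Trial balance (start $0, +$1,201.67 each month, − disbursements):
  Dec: +$1,201.67 − $7,234.86 → -$6,033.19
  Jan: +$1,201.67 → -$4,831.52
  Feb: +$1,201.67 → -$3,629.85
  Mar: +$1,201.67 → -$2,428.18
  Apr: +$1,201.67 → -$1,226.51
  May: +$1,201.67 → -$24.84
  Jun: +$1,201.67 − $6,871.38 → -$5,694.55
  Jul: +$1,201.67 → -$4,492.88
  Aug: +$1,201.67 → -$3,291.21
  Sep: +$1,201.67 → -$2,089.54
  Oct: +$1,201.67 − $313.80 → -$1,201.67
  Nov: +$1,201.67 → $0.00
Lowest trial balance = -$6,033.19 (Dec)
Initial deposit = cushion − low point = $2,403.34 − (-$6,033.19) = $8,436.53

$8,436.53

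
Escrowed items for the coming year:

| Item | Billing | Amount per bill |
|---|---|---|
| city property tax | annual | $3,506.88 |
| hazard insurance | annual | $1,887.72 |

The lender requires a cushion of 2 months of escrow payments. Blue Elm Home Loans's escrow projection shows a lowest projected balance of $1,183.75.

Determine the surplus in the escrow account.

City property tax — $3,506.88/yr
Hazard insurance — $1,887.72/yr
Yearly total = $5,394.60
Per month = $5,394.60 ÷ 12 = $449.55
Required reserve = 2 × $449.55 = $899.10
Surplus = $1,183.75 − $899.10 = $284.65

$284.65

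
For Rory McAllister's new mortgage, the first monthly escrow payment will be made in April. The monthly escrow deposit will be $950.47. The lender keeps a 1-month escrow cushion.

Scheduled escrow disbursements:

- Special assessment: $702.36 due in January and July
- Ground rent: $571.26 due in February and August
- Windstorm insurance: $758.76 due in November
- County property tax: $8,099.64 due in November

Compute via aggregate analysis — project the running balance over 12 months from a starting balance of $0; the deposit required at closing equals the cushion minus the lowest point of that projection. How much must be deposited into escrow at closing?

Cushion = 1 × $950.47 = $950.47
Trial balance (start $0, +$950.47 each month, − disbursements):
  Apr: +$950.47 → $950.47
  May: +$950.47 → $1,900.94
  Jun: +$950.47 → $2,851.41
  Jul: +$950.47 − $702.36 → $3,099.52
  Aug: +$950.47 − $571.26 → $3,478.73
  Sep: +$950.47 → $4,429.20
  Oct: +$950.47 → $5,379.67
  Nov: +$950.47 − $8,858.40 → -$2,528.26
  Dec: +$950.47 → -$1,577.79
  Jan: +$950.47 − $702.36 → -$1,329.68
  Feb: +$950.47 − $571.26 → -$950.47
  Mar: +$950.47 → $0.00
Lowest trial balance = -$2,528.26 (Nov)
Initial deposit = cushion − low point = $950.47 − (-$2,528.26) = $3,478.73

$3,478.73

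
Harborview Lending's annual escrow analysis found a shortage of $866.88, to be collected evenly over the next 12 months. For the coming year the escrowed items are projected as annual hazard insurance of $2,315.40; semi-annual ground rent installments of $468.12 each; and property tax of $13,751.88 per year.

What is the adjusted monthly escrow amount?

$1,489.20

Hazard insurance = $2,315.40 annually
Ground rent = $468.12 × 2 = $936.24 annually
Property tax = $13,751.88 annually
Total annual escrow = $2,315.40 + $936.24 + $13,751.88 = $17,003.52
Per month = $17,003.52 ÷ 12 = $1,416.96
Shortage spread = $866.88 ÷ 12 = $72.24/mo
New monthly escrow = $1,416.96 + $72.24 = $1,489.20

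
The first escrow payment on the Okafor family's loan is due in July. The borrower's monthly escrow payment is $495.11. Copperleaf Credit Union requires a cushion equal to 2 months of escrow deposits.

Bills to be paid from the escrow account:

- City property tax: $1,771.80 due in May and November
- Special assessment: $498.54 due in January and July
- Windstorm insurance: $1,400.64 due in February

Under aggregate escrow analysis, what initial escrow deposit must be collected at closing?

$1,485.33

Cushion = 2 × $495.11 = $990.22
Trial balance (start $0, +$495.11 each month, − disbursements):
  Jul: +$495.11 − $498.54 → -$3.43
  Aug: +$495.11 → $491.68
  Sep: +$495.11 → $986.79
  Oct: +$495.11 → $1,481.90
  Nov: +$495.11 − $1,771.80 → $205.21
  Dec: +$495.11 → $700.32
  Jan: +$495.11 − $498.54 → $696.89
  Feb: +$495.11 − $1,400.64 → -$208.64
  Mar: +$495.11 → $286.47
  Apr: +$495.11 → $781.58
  May: +$495.11 − $1,771.80 → -$495.11
  Jun: +$495.11 → $0.00
Lowest trial balance = -$495.11 (May)
Initial deposit = cushion − low point = $990.22 − (-$495.11) = $1,485.33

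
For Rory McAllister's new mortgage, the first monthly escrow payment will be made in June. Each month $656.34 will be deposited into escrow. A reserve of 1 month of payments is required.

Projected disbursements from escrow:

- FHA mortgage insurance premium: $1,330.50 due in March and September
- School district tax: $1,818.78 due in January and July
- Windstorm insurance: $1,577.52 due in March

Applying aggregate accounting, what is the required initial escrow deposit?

Cushion = 1 × $656.34 = $656.34
Trial balance (start $0, +$656.34 each month, − disbursements):
  Jun: +$656.34 → $656.34
  Jul: +$656.34 − $1,818.78 → -$506.10
  Aug: +$656.34 → $150.24
  Sep: +$656.34 − $1,330.50 → -$523.92
  Oct: +$656.34 → $132.42
  Nov: +$656.34 → $788.76
  Dec: +$656.34 → $1,445.10
  Jan: +$656.34 − $1,818.78 → $282.66
  Feb: +$656.34 → $939.00
  Mar: +$656.34 − $2,908.02 → -$1,312.68
  Apr: +$656.34 → -$656.34
  May: +$656.34 → $0.00
Lowest trial balance = -$1,312.68 (Mar)
Initial deposit = cushion − low point = $656.34 − (-$1,312.68) = $1,969.02

$1,969.02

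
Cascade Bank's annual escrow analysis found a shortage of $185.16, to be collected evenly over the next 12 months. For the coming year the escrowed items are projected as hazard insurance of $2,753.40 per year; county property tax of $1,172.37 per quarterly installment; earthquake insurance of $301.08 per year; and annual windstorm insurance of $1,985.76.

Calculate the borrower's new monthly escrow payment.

Hazard insurance = $2,753.40 per year
County property tax = $1,172.37 × 4 = $4,689.48 per year
Earthquake insurance = $301.08 per year
Windstorm insurance = $1,985.76 per year
Yearly total = $2,753.40 + $4,689.48 + $301.08 + $1,985.76 = $9,729.72
Per month = $9,729.72 ÷ 12 = $810.81
Shortage spread = $185.16 ÷ 12 = $15.43/mo
New monthly escrow = $810.81 + $15.43 = $826.24

$826.24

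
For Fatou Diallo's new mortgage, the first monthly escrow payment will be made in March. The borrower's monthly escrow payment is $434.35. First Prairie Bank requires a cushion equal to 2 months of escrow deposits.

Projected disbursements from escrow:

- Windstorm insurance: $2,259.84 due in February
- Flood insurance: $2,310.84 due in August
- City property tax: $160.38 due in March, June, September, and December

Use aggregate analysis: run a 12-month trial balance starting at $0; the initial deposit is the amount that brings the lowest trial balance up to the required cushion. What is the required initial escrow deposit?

$894.20

Cushion = 2 × $434.35 = $868.70
Trial balance (start $0, +$434.35 each month, − disbursements):
  Mar: +$434.35 − $160.38 → $273.97
  Apr: +$434.35 → $708.32
  May: +$434.35 → $1,142.67
  Jun: +$434.35 − $160.38 → $1,416.64
  Jul: +$434.35 → $1,850.99
  Aug: +$434.35 − $2,310.84 → -$25.50
  Sep: +$434.35 − $160.38 → $248.47
  Oct: +$434.35 → $682.82
  Nov: +$434.35 → $1,117.17
  Dec: +$434.35 − $160.38 → $1,391.14
  Jan: +$434.35 → $1,825.49
  Feb: +$434.35 − $2,259.84 → $0.00
Lowest trial balance = -$25.50 (Aug)
Initial deposit = cushion − low point = $868.70 − (-$25.50) = $894.20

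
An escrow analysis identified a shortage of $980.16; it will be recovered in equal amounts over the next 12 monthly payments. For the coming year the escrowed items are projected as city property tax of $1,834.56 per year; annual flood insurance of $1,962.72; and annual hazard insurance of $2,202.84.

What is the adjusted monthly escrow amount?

$581.69

City property tax = $1,834.56
Flood insurance = $1,962.72
Hazard insurance = $2,202.84
Total annual escrow = $6,000.12
Per month = $6,000.12 ÷ 12 = $500.01
Shortage per month = $980.16 ÷ 12 = $81.68
New monthly escrow = $500.01 + $81.68 = $581.69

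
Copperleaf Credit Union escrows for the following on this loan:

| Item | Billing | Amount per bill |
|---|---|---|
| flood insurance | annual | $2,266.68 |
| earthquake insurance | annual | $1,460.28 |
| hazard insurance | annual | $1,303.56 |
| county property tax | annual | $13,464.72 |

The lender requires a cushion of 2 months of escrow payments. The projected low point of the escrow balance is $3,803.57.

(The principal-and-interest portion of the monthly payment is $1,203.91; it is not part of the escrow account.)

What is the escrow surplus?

$721.03

Flood insurance = $2,266.68 per year
Earthquake insurance = $1,460.28 per year
Hazard insurance = $1,303.56 per year
County property tax = $13,464.72 per year
Yearly total = $2,266.68 + $1,460.28 + $1,303.56 + $13,464.72 = $18,495.24
Per month = $18,495.24 ÷ 12 = $1,541.27
Required cushion = 2 × $1,541.27 = $3,082.54
Excess over cushion: $3,803.57 − $3,082.54 = $721.03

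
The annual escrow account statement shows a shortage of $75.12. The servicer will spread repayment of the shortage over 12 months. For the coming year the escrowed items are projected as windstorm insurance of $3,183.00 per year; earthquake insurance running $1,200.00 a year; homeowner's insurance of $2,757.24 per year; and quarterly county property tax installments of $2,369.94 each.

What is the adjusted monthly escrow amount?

Windstorm insurance — $3,183.00 annually
Earthquake insurance — $1,200.00 annually
Homeowner's insurance — $2,757.24 annually
County property tax — $2,369.94 × 4 = $9,479.76 annually
Combined annual = $3,183.00 + $1,200.00 + $2,757.24 + $9,479.76 = $16,620.00
Per month = $16,620.00 / 12 = $1,385.00
Monthly shortage recovery: $75.12 ÷ 12 = $6.26
Adjusted monthly = $1,385.00 + $6.26 = $1,391.26

$1,391.26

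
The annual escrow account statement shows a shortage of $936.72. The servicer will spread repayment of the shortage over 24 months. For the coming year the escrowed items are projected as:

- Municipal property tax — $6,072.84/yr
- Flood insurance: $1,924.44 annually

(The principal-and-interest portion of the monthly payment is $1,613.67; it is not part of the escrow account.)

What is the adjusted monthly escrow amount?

$705.47

Municipal property tax = $6,072.84 per year
Flood insurance = $1,924.44 per year
Total per year = $7,997.28
Monthly escrow = $7,997.28 / 12 = $666.44
Shortage spread = $936.72 ÷ 24 = $39.03/mo
Adjusted monthly = $666.44 + $39.03 = $705.47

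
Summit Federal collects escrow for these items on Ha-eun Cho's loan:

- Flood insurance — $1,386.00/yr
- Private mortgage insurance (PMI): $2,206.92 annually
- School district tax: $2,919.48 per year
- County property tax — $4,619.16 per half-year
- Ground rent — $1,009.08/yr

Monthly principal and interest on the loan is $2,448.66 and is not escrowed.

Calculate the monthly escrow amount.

Flood insurance — $1,386.00 per year
Private mortgage insurance (PMI) — $2,206.92 per year
School district tax — $2,919.48 per year
County property tax — $4,619.16 × 2 = $9,238.32 per year
Ground rent — $1,009.08 per year
Total annual escrow = $1,386.00 + $2,206.92 + $2,919.48 + $9,238.32 + $1,009.08 = $16,759.80
Monthly = $16,759.80 / 12 = $1,396.65

$1,396.65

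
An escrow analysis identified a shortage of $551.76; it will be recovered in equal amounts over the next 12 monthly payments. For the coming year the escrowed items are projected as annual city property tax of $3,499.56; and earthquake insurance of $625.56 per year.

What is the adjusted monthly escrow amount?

$389.74

City property tax: $3,499.56 annually
Earthquake insurance: $625.56 annually
Total annual escrow = $3,499.56 + $625.56 = $4,125.12
Monthly escrow = $4,125.12 / 12 = $343.76
Monthly shortage recovery: $551.76 / 12 = $45.98
New monthly escrow = $343.76 + $45.98 = $389.74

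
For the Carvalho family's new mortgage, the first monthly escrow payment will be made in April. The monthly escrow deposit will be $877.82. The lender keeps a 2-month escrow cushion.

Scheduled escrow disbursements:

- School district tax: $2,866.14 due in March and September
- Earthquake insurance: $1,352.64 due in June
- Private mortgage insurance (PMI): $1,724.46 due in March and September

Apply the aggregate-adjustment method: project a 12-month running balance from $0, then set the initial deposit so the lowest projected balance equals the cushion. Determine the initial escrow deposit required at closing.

$2,431.96

Cushion = 2 × $877.82 = $1,755.64
Trial balance (start $0, +$877.82 each month, − disbursements):
  Apr: +$877.82 → $877.82
  May: +$877.82 → $1,755.64
  Jun: +$877.82 − $1,352.64 → $1,280.82
  Jul: +$877.82 → $2,158.64
  Aug: +$877.82 → $3,036.46
  Sep: +$877.82 − $4,590.60 → -$676.32
  Oct: +$877.82 → $201.50
  Nov: +$877.82 → $1,079.32
  Dec: +$877.82 → $1,957.14
  Jan: +$877.82 → $2,834.96
  Feb: +$877.82 → $3,712.78
  Mar: +$877.82 − $4,590.60 → $0.00
Lowest trial balance = -$676.32 (Sep)
Initial deposit = cushion − low point = $1,755.64 − (-$676.32) = $2,431.96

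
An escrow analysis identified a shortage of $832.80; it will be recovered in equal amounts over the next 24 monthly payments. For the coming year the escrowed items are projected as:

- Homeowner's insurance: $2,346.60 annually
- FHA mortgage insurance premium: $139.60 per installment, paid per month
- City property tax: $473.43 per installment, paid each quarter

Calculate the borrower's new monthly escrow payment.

$527.66

Homeowner's insurance — $2,346.60 per year
FHA mortgage insurance premium — $139.60 × 12 = $1,675.20 per year
City property tax — $473.43 × 4 = $1,893.72 per year
Total annual escrow = $2,346.60 + $1,675.20 + $1,893.72 = $5,915.52
Per month = $5,915.52 ÷ 12 = $492.96
Shortage spread = $832.80 ÷ 24 = $34.70/mo
Adjusted monthly = $492.96 + $34.70 = $527.66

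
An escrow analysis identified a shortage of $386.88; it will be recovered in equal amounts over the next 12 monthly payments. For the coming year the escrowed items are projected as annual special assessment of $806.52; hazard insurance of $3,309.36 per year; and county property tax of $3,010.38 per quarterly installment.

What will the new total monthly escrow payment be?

$1,378.69

Special assessment — $806.52 per year
Hazard insurance — $3,309.36 per year
County property tax — $3,010.38 × 4 = $12,041.52 per year
Annual escrow total = $806.52 + $3,309.36 + $12,041.52 = $16,157.40
Base monthly escrow = $16,157.40 ÷ 12 = $1,346.45
Shortage per month = $386.88 / 12 = $32.24
New monthly escrow = $1,346.45 + $32.24 = $1,378.69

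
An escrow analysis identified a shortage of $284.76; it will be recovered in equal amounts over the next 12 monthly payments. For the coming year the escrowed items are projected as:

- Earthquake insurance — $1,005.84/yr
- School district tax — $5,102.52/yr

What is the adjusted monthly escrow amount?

$532.76

Earthquake insurance — $1,005.84 annually
School district tax — $5,102.52 annually
Combined annual = $6,108.36
Per month = $6,108.36 ÷ 12 = $509.03
Shortage per month = $284.76 ÷ 12 = $23.73
New monthly escrow = $509.03 + $23.73 = $532.76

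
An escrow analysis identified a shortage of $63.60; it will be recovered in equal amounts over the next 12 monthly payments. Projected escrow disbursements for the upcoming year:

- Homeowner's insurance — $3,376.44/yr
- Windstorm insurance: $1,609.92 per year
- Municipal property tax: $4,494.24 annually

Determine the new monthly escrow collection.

$795.35

Homeowner's insurance — $3,376.44 per year
Windstorm insurance — $1,609.92 per year
Municipal property tax — $4,494.24 per year
Yearly total = $9,480.60
Base monthly escrow = $9,480.60 / 12 = $790.05
Shortage spread = $63.60 ÷ 12 = $5.30/mo
Adjusted monthly = $790.05 + $5.30 = $795.35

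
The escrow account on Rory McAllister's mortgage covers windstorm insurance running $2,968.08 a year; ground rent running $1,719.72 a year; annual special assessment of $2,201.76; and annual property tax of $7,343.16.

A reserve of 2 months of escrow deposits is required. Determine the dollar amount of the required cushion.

$2,372.12

Windstorm insurance — $2,968.08
Ground rent — $1,719.72
Special assessment — $2,201.76
Property tax — $7,343.16
Total per year = $2,968.08 + $1,719.72 + $2,201.76 + $7,343.16 = $14,232.72
Monthly escrow = $14,232.72 ÷ 12 = $1,186.06
Required cushion = 2 × $1,186.06 = $2,372.12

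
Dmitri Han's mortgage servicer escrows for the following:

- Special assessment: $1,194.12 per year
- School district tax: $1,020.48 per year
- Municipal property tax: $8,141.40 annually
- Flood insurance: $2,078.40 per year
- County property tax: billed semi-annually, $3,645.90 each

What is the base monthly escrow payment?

$1,643.85

Special assessment: $1,194.12
School district tax: $1,020.48
Municipal property tax: $8,141.40
Flood insurance: $2,078.40
County property tax: $3,645.90 × 2 = $7,291.80
Annual escrow total = $19,726.20
Per month = $19,726.20 / 12 = $1,643.85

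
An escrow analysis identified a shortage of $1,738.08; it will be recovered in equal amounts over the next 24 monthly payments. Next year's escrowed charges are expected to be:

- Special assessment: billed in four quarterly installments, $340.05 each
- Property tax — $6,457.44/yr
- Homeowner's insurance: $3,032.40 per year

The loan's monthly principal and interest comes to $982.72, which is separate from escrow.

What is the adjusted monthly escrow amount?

$976.59

Special assessment — $340.05 × 4 = $1,360.20
Property tax — $6,457.44
Homeowner's insurance — $3,032.40
Total annual escrow = $1,360.20 + $6,457.44 + $3,032.40 = $10,850.04
Per month = $10,850.04 / 12 = $904.17
Shortage per month = $1,738.08 / 24 = $72.42
New monthly escrow = $904.17 + $72.42 = $976.59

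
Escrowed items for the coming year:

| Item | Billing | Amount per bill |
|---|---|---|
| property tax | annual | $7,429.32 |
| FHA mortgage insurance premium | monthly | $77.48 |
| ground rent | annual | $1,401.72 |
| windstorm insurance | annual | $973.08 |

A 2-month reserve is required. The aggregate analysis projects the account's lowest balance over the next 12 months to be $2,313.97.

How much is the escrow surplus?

$524.99

Property tax: $7,429.32
FHA mortgage insurance premium: $77.48 × 12 = $929.76
Ground rent: $1,401.72
Windstorm insurance: $973.08
Combined annual = $7,429.32 + $929.76 + $1,401.72 + $973.08 = $10,733.88
Monthly escrow = $10,733.88 / 12 = $894.49
Required reserve = 2 × $894.49 = $1,788.98
Surplus = $2,313.97 − $1,788.98 = $524.99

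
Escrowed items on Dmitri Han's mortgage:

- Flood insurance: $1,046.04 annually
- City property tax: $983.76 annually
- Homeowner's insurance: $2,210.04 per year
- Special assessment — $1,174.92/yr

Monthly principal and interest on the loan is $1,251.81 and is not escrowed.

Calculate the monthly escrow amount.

Flood insurance = $1,046.04
City property tax = $983.76
Homeowner's insurance = $2,210.04
Special assessment = $1,174.92
Combined annual = $5,414.76
Base monthly escrow = $5,414.76 / 12 = $451.23

$451.23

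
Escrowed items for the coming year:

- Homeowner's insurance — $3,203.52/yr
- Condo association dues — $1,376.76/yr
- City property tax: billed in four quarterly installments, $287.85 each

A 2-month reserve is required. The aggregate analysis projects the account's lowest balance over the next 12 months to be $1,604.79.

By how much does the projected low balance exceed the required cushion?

$649.51

Homeowner's insurance — $3,203.52/yr
Condo association dues — $1,376.76/yr
City property tax — $287.85 × 4 = $1,151.40/yr
Total annual escrow = $3,203.52 + $1,376.76 + $1,151.40 = $5,731.68
Base monthly escrow = $5,731.68 ÷ 12 = $477.64
Cushion = 2 × $477.64 = $955.28
Surplus = $1,604.79 − $955.28 = $649.51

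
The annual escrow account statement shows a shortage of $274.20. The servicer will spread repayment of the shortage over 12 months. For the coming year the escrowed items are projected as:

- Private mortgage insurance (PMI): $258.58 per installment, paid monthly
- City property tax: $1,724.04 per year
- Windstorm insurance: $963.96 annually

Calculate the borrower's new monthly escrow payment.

Private mortgage insurance (PMI): $258.58 × 12 = $3,102.96 per year
City property tax: $1,724.04 per year
Windstorm insurance: $963.96 per year
Total annual escrow = $5,790.96
Per month = $5,790.96 / 12 = $482.58
Monthly shortage recovery: $274.20 ÷ 12 = $22.85
Adjusted monthly = $482.58 + $22.85 = $505.43

$505.43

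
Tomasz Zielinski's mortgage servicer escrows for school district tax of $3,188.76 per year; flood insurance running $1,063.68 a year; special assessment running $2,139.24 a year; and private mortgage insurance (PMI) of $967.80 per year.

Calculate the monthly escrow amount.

$613.29

School district tax — $3,188.76
Flood insurance — $1,063.68
Special assessment — $2,139.24
Private mortgage insurance (PMI) — $967.80
Combined annual = $7,359.48
Monthly escrow = $7,359.48 ÷ 12 = $613.29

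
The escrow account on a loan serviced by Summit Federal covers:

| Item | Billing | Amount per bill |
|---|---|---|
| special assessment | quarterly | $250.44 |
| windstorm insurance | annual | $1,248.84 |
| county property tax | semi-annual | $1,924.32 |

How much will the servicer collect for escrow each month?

Special assessment = $250.44 × 4 = $1,001.76
Windstorm insurance = $1,248.84
County property tax = $1,924.32 × 2 = $3,848.64
Total annual escrow = $6,099.24
Per month = $6,099.24 ÷ 12 = $508.27

$508.27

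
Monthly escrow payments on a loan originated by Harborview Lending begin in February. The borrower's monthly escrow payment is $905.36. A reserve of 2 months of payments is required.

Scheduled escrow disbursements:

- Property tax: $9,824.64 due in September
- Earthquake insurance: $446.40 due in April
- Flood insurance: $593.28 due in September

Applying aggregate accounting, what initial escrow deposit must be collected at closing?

Cushion = 2 × $905.36 = $1,810.72
Trial balance (start $0, +$905.36 each month, − disbursements):
  Feb: +$905.36 → $905.36
  Mar: +$905.36 → $1,810.72
  Apr: +$905.36 − $446.40 → $2,269.68
  May: +$905.36 → $3,175.04
  Jun: +$905.36 → $4,080.40
  Jul: +$905.36 → $4,985.76
  Aug: +$905.36 → $5,891.12
  Sep: +$905.36 − $10,417.92 → -$3,621.44
  Oct: +$905.36 → -$2,716.08
  Nov: +$905.36 → -$1,810.72
  Dec: +$905.36 → -$905.36
  Jan: +$905.36 → $0.00
Lowest trial balance = -$3,621.44 (Sep)
Initial deposit = cushion − low point = $1,810.72 − (-$3,621.44) = $5,432.16

$5,432.16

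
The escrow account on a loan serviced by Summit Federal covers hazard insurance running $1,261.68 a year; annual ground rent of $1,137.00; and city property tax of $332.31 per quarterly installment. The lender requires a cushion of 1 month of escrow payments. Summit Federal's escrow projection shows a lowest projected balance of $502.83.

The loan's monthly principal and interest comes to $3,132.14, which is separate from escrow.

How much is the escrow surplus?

Hazard insurance — $1,261.68
Ground rent — $1,137.00
City property tax — $332.31 × 4 = $1,329.24
Combined annual = $3,727.92
Base monthly escrow = $3,727.92 ÷ 12 = $310.66
Required reserve = 1 × $310.66 = $310.66
Excess over cushion: $502.83 − $310.66 = $192.17

$192.17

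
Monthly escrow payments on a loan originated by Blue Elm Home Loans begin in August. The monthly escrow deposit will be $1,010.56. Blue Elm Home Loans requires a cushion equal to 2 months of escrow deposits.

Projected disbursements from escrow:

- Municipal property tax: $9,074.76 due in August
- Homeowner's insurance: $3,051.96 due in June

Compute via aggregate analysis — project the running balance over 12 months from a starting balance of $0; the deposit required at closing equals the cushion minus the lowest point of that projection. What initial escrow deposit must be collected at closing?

Cushion = 2 × $1,010.56 = $2,021.12
Trial balance (start $0, +$1,010.56 each month, − disbursements):
  Aug: +$1,010.56 − $9,074.76 → -$8,064.20
  Sep: +$1,010.56 → -$7,053.64
  Oct: +$1,010.56 → -$6,043.08
  Nov: +$1,010.56 → -$5,032.52
  Dec: +$1,010.56 → -$4,021.96
  Jan: +$1,010.56 → -$3,011.40
  Feb: +$1,010.56 → -$2,000.84
  Mar: +$1,010.56 → -$990.28
  Apr: +$1,010.56 → $20.28
  May: +$1,010.56 → $1,030.84
  Jun: +$1,010.56 − $3,051.96 → -$1,010.56
  Jul: +$1,010.56 → $0.00
Lowest trial balance = -$8,064.20 (Aug)
Initial deposit = cushion − low point = $2,021.12 − (-$8,064.20) = $10,085.32

$10,085.32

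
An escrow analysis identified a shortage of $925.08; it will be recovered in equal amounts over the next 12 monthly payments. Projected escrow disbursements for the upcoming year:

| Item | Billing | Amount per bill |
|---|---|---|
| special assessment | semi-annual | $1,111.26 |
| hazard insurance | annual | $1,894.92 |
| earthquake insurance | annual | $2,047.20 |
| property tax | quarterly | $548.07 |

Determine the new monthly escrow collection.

$773.50

Special assessment: $1,111.26 × 2 = $2,222.52 annually
Hazard insurance: $1,894.92 annually
Earthquake insurance: $2,047.20 annually
Property tax: $548.07 × 4 = $2,192.28 annually
Combined annual = $2,222.52 + $1,894.92 + $2,047.20 + $2,192.28 = $8,356.92
Monthly escrow = $8,356.92 / 12 = $696.41
Monthly shortage recovery: $925.08 ÷ 12 = $77.09
Adjusted monthly = $696.41 + $77.09 = $773.50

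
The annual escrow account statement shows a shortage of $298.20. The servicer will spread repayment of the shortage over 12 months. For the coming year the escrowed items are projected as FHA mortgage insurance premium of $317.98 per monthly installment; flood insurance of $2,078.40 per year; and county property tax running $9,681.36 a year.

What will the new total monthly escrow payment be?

FHA mortgage insurance premium = $317.98 × 12 = $3,815.76/yr
Flood insurance = $2,078.40/yr
County property tax = $9,681.36/yr
Combined annual = $3,815.76 + $2,078.40 + $9,681.36 = $15,575.52
Base monthly escrow = $15,575.52 / 12 = $1,297.96
Shortage spread = $298.20 / 12 = $24.85/mo
New monthly escrow = $1,297.96 + $24.85 = $1,322.81

$1,322.81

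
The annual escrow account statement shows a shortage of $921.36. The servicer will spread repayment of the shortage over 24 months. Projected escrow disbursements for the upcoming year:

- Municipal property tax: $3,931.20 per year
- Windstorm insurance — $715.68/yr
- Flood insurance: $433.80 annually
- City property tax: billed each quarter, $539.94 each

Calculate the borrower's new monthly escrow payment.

$641.76

Municipal property tax — $3,931.20/yr
Windstorm insurance — $715.68/yr
Flood insurance — $433.80/yr
City property tax — $539.94 × 4 = $2,159.76/yr
Yearly total = $3,931.20 + $715.68 + $433.80 + $2,159.76 = $7,240.44
Per month = $7,240.44 / 12 = $603.37
Monthly shortage recovery: $921.36 / 24 = $38.39
Adjusted monthly = $603.37 + $38.39 = $641.76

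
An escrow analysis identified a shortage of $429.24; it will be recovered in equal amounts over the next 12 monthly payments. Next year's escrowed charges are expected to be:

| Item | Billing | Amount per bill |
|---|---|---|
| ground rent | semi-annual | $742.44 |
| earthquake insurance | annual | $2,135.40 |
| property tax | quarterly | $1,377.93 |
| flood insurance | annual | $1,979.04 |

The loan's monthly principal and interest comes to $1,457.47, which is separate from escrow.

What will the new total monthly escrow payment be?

$961.69

Ground rent: $742.44 × 2 = $1,484.88 annually
Earthquake insurance: $2,135.40 annually
Property tax: $1,377.93 × 4 = $5,511.72 annually
Flood insurance: $1,979.04 annually
Yearly total = $1,484.88 + $2,135.40 + $5,511.72 + $1,979.04 = $11,111.04
Per month = $11,111.04 ÷ 12 = $925.92
Monthly shortage recovery: $429.24 / 12 = $35.77
New monthly escrow = $925.92 + $35.77 = $961.69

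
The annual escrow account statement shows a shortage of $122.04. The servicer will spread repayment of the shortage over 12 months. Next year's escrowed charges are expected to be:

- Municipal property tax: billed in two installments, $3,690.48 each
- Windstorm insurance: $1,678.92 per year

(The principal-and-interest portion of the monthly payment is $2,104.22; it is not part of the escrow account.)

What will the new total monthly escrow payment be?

Municipal property tax = $3,690.48 × 2 = $7,380.96 per year
Windstorm insurance = $1,678.92 per year
Total per year = $9,059.88
Base monthly escrow = $9,059.88 ÷ 12 = $754.99
Monthly shortage recovery: $122.04 ÷ 12 = $10.17
New monthly escrow = $754.99 + $10.17 = $765.16

$765.16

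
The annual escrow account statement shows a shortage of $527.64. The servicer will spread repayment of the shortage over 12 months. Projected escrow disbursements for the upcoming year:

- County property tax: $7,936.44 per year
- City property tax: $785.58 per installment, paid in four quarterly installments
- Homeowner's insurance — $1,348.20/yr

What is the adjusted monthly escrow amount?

County property tax = $7,936.44 annually
City property tax = $785.58 × 4 = $3,142.32 annually
Homeowner's insurance = $1,348.20 annually
Combined annual = $12,426.96
Monthly = $12,426.96 ÷ 12 = $1,035.58
Shortage per month = $527.64 / 12 = $43.97
Adjusted monthly = $1,035.58 + $43.97 = $1,079.55

$1,079.55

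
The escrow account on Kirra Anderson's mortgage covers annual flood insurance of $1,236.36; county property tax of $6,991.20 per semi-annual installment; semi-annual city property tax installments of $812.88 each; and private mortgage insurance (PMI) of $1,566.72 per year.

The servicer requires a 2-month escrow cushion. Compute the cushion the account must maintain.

$3,068.54

Flood insurance = $1,236.36 annually
County property tax = $6,991.20 × 2 = $13,982.40 annually
City property tax = $812.88 × 2 = $1,625.76 annually
Private mortgage insurance (PMI) = $1,566.72 annually
Yearly total = $1,236.36 + $13,982.40 + $1,625.76 + $1,566.72 = $18,411.24
Base monthly escrow = $18,411.24 / 12 = $1,534.27
Required cushion = 2 × $1,534.27 = $3,068.54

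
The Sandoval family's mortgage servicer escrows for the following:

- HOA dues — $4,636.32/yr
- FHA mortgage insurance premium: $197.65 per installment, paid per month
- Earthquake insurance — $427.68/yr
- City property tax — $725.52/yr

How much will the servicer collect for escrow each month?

$680.11

HOA dues: $4,636.32/yr
FHA mortgage insurance premium: $197.65 × 12 = $2,371.80/yr
Earthquake insurance: $427.68/yr
City property tax: $725.52/yr
Total per year = $8,161.32
Base monthly escrow = $8,161.32 / 12 = $680.11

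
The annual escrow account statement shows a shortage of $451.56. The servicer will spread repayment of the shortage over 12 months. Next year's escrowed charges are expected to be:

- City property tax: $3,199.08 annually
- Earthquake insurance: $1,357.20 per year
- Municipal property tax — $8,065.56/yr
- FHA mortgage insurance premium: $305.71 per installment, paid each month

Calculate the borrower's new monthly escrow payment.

$1,395.16

City property tax: $3,199.08/yr
Earthquake insurance: $1,357.20/yr
Municipal property tax: $8,065.56/yr
FHA mortgage insurance premium: $305.71 × 12 = $3,668.52/yr
Yearly total = $16,290.36
Per month = $16,290.36 ÷ 12 = $1,357.53
Shortage per month = $451.56 ÷ 12 = $37.63
New monthly escrow = $1,357.53 + $37.63 = $1,395.16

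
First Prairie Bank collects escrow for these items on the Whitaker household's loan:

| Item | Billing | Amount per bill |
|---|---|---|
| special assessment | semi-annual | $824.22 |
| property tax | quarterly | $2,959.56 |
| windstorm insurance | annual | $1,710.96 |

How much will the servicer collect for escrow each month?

Special assessment = $824.22 × 2 = $1,648.44 per year
Property tax = $2,959.56 × 4 = $11,838.24 per year
Windstorm insurance = $1,710.96 per year
Combined annual = $1,648.44 + $11,838.24 + $1,710.96 = $15,197.64
Base monthly escrow = $15,197.64 ÷ 12 = $1,266.47

$1,266.47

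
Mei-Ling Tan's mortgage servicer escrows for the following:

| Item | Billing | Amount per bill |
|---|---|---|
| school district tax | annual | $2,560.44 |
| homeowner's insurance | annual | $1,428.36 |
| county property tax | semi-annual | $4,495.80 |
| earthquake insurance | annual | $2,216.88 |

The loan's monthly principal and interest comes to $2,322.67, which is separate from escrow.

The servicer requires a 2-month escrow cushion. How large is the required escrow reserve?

$2,532.88

School district tax — $2,560.44 annually
Homeowner's insurance — $1,428.36 annually
County property tax — $4,495.80 × 2 = $8,991.60 annually
Earthquake insurance — $2,216.88 annually
Total annual escrow = $15,197.28
Monthly = $15,197.28 / 12 = $1,266.44
Reserve = 2 × $1,266.44 = $2,532.88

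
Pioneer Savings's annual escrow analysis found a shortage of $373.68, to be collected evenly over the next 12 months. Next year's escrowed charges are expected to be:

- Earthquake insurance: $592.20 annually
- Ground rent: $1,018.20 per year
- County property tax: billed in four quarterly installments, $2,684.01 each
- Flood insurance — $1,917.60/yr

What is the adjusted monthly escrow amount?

$1,219.81

Earthquake insurance: $592.20 per year
Ground rent: $1,018.20 per year
County property tax: $2,684.01 × 4 = $10,736.04 per year
Flood insurance: $1,917.60 per year
Annual escrow total = $592.20 + $1,018.20 + $10,736.04 + $1,917.60 = $14,264.04
Monthly escrow = $14,264.04 / 12 = $1,188.67
Shortage per month = $373.68 / 12 = $31.14
Adjusted monthly = $1,188.67 + $31.14 = $1,219.81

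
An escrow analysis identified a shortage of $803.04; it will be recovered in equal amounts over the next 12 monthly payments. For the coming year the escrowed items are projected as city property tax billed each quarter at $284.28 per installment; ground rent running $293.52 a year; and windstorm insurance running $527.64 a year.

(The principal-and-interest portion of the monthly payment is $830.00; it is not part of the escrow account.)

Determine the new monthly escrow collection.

$230.11

City property tax = $284.28 × 4 = $1,137.12/yr
Ground rent = $293.52/yr
Windstorm insurance = $527.64/yr
Total per year = $1,958.28
Per month = $1,958.28 / 12 = $163.19
Monthly shortage recovery: $803.04 / 12 = $66.92
New monthly escrow = $163.19 + $66.92 = $230.11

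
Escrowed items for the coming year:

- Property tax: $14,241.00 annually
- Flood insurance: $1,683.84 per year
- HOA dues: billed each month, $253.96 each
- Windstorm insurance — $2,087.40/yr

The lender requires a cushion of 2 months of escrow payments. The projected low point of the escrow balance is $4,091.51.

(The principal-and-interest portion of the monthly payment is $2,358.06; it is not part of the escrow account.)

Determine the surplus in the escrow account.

$581.55

Property tax — $14,241.00 annually
Flood insurance — $1,683.84 annually
HOA dues — $253.96 × 12 = $3,047.52 annually
Windstorm insurance — $2,087.40 annually
Total per year = $14,241.00 + $1,683.84 + $3,047.52 + $2,087.40 = $21,059.76
Monthly = $21,059.76 / 12 = $1,754.98
Cushion = 2 × $1,754.98 = $3,509.96
Excess over cushion: $4,091.51 − $3,509.96 = $581.55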